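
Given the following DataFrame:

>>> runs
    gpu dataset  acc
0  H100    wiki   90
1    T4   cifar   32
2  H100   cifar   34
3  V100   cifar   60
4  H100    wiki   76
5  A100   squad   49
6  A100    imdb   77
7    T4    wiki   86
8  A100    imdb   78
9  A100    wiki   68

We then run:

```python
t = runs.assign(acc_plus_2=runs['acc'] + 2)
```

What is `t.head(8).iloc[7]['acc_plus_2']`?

88

add column acc_plus_2 = runs['acc'] + 2:
    gpu dataset  acc  acc_plus_2
0  H100    wiki   90          92
1    T4   cifar   32          34
2  H100   cifar   34          36
3  V100   cifar   60          62
4  H100    wiki   76          78
5  A100   squad   49          51
6  A100    imdb   77          79
7    T4    wiki   86          88
8  A100    imdb   78          80
9  A100    wiki   68          70
take first 8 rows:
    gpu dataset  acc  acc_plus_2
0  H100    wiki   90          92
1    T4   cifar   32          34
2  H100   cifar   34          36
3  V100   cifar   60          62
4  H100    wiki   76          78
5  A100   squad   49          51
6  A100    imdb   77          79
7    T4    wiki   86          88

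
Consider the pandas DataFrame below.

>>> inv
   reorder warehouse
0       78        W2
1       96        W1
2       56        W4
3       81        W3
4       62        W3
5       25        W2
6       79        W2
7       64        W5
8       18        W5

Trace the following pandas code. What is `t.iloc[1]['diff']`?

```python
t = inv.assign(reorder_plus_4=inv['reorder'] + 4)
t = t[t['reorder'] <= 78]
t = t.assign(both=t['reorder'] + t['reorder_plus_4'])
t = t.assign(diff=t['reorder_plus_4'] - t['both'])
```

-56

add column reorder_plus_4 = inv['reorder'] + 4:
   reorder warehouse  reorder_plus_4
0       78        W2              82
1       96        W1             100
2       56        W4              60
3       81        W3              85
4       62        W3              66
5       25        W2              29
6       79        W2              83
7       64        W5              68
8       18        W5              22
filter rows where reorder <= 78:
   reorder warehouse  reorder_plus_4
0       78        W2              82
2       56        W4              60
4       62        W3              66
5       25        W2              29
7       64        W5              68
8       18        W5              22
add column both = t['reorder'] + t['reorder_plus_4']:
   reorder warehouse  reorder_plus_4  both
0       78        W2              82   160
2       56        W4              60   116
4       62        W3              66   128
5       25        W2              29    54
7       64        W5              68   132
8       18        W5              22    40
add column diff = t['reorder_plus_4'] - t['both']:
   reorder warehouse  reorder_plus_4  both  diff
0       78        W2              82   160   -78
2       56        W4              60   116   -56
4       62        W3              66   128   -62
5       25        W2              29    54   -25
7       64        W5              68   132   -64
8       18        W5              22    40   -18
Finally, value at position 1, column 'diff' = -56.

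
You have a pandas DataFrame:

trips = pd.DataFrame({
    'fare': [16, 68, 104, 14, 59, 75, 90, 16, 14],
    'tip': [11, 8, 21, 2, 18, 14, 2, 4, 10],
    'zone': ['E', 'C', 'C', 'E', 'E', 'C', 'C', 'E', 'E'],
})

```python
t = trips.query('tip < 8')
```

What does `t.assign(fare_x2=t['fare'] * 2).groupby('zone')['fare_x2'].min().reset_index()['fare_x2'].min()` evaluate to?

filter rows where tip < 8:
   fare  tip zone
3    14    2    E
6    90    2    C
7    16    4    E
add column fare_x2 = t['fare'] * 2:
   fare  tip zone  fare_x2
3    14    2    E       28
6    90    2    C      180
7    16    4    E       32
group by zone, min of fare_x2:
zone
C    180
E     28
Name: fare_x2, dtype: int64
reset_index():
  zone  fare_x2
0    C      180
1    E       28
Finally, min of column 'fare_x2' = 28.

28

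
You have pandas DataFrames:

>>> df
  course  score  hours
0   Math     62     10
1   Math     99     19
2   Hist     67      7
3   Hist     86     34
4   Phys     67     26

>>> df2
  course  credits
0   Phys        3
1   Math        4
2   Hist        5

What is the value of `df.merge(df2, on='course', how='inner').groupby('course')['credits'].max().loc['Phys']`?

merge on 'course' (how='inner') → 5 rows:
  course  score  hours  credits
0   Math     62     10        4
1   Math     99     19        4
2   Hist     67      7        5
3   Hist     86     34        5
4   Phys     67     26        3
group by course, max of credits:
course
Hist    5
Math    4
Phys    3
Name: credits, dtype: int64
Hence 3.

3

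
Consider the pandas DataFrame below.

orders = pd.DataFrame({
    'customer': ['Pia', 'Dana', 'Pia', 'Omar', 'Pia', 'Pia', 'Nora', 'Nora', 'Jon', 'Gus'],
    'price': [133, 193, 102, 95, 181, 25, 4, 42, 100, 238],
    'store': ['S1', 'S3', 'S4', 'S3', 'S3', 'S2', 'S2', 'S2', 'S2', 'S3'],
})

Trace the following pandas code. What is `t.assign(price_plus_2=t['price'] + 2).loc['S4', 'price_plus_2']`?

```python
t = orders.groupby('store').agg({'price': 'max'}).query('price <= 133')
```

104

group by store, max of price:
       price
store       
S1       133
S2       100
S3       238
S4       102
filter rows where price <= 133:
       price
store       
S1       133
S2       100
S4       102
add column price_plus_2 = t['price'] + 2:
       price  price_plus_2
store                     
S1       133           135
S2       100           102
S4       102           104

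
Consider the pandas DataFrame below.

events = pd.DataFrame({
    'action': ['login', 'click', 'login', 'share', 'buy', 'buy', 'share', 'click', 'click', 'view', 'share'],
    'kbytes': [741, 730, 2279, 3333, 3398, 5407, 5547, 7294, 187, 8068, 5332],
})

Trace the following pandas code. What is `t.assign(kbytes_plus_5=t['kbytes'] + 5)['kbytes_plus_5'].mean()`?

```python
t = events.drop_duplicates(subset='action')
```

drop duplicate action (keep=first):
  action  kbytes
0  login     741
1  click     730
3  share    3333
4    buy    3398
9   view    8068
add column kbytes_plus_5 = t['kbytes'] + 5:
  action  kbytes  kbytes_plus_5
0  login     741            746
1  click     730            735
3  share    3333           3338
4    buy    3398           3403
9   view    8068           8073
Taking the mean of column 'kbytes_plus_5' gives 3259.0.

3259.0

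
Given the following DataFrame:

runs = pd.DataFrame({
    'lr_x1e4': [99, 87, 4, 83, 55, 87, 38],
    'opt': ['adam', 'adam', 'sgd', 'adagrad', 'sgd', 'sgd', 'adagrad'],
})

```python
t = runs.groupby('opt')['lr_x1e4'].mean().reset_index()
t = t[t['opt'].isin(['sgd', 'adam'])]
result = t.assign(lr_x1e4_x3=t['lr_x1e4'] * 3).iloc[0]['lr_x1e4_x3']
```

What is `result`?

279.0

group by opt, mean of lr_x1e4:
opt
adagrad    60.500000
adam       93.000000
sgd        48.666667
Name: lr_x1e4, dtype: float64
reset_index():
       opt    lr_x1e4
0  adagrad  60.500000
1     adam  93.000000
2      sgd  48.666667
filter rows where opt in ['sgd', 'adam']:
    opt    lr_x1e4
1  adam  93.000000
2   sgd  48.666667
add column lr_x1e4_x3 = t['lr_x1e4'] * 3:
    opt    lr_x1e4  lr_x1e4_x3
1  adam  93.000000       279.0
2   sgd  48.666667       146.0
So iloc[0]['lr_x1e4_x3'] = 279.0.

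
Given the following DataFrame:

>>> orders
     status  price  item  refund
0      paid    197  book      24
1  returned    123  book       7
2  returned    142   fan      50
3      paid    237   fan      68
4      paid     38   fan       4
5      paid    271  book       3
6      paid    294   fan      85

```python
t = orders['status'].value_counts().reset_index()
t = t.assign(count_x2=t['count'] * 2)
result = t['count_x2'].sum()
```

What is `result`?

14

value_counts of status:
status
paid        5
returned    2
Name: count, dtype: int64
reset_index():
     status  count
0      paid      5
1  returned      2
add column count_x2 = t['count'] * 2:
     status  count  count_x2
0      paid      5        10
1  returned      2         4
Finally, sum of column 'count_x2' = 14.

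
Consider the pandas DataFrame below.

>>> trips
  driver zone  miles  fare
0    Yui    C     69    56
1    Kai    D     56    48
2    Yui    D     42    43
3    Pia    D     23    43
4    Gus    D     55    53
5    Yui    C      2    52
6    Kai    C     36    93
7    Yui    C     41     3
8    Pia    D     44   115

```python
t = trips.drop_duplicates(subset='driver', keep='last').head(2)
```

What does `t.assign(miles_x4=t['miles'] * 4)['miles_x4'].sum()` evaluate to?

364

drop duplicate driver (keep=last):
  driver zone  miles  fare
4    Gus    D     55    53
6    Kai    C     36    93
7    Yui    C     41     3
8    Pia    D     44   115
take first 2 rows:
  driver zone  miles  fare
4    Gus    D     55    53
6    Kai    C     36    93
add column miles_x4 = t['miles'] * 4:
  driver zone  miles  fare  miles_x4
4    Gus    D     55    53       220
6    Kai    C     36    93       144
Then the sum of column 'miles_x4': 364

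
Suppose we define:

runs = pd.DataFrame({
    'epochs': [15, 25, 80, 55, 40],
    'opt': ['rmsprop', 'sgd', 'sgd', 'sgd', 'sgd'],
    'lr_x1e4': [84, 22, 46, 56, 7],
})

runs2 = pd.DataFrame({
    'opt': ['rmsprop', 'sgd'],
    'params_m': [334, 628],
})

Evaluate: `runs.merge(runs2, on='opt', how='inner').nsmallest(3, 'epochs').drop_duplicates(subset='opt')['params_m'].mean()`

merge on 'opt' (how='inner') → 5 rows:
   epochs      opt  lr_x1e4  params_m
0      15  rmsprop       84       334
1      25      sgd       22       628
2      80      sgd       46       628
3      55      sgd       56       628
4      40      sgd        7       628
take 3 rows with smallest epochs:
   epochs      opt  lr_x1e4  params_m
0      15  rmsprop       84       334
1      25      sgd       22       628
4      40      sgd        7       628
drop duplicate opt (keep=first):
   epochs      opt  lr_x1e4  params_m
0      15  rmsprop       84       334
1      25      sgd       22       628

481.0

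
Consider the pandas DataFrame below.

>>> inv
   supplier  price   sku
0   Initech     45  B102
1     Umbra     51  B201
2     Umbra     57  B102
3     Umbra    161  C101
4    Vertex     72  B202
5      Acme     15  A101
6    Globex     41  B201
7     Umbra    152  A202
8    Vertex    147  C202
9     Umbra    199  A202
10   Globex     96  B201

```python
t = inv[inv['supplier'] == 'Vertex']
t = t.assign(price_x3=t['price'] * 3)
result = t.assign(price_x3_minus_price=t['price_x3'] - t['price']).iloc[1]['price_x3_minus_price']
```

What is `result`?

filter rows where supplier == 'Vertex':
  supplier  price   sku
4   Vertex     72  B202
8   Vertex    147  C202
add column price_x3 = t['price'] * 3:
  supplier  price   sku  price_x3
4   Vertex     72  B202       216
8   Vertex    147  C202       441
add column price_x3_minus_price = t['price_x3'] - t['price']:
  supplier  price   sku  price_x3  price_x3_minus_price
4   Vertex     72  B202       216                   144
8   Vertex    147  C202       441                   294
Hence 294.

294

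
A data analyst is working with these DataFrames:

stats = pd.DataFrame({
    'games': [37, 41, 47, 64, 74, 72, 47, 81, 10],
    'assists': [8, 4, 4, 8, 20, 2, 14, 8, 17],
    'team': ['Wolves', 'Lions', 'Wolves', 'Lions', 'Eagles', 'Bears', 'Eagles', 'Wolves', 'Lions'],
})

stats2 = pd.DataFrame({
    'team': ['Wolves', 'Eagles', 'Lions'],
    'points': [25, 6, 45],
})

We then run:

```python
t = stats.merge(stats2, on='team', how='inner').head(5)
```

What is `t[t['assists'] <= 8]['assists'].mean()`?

6.0

merge on 'team' (how='inner') → 8 rows:
   games  assists    team  points
0     37        8  Wolves      25
1     41        4   Lions      45
2     47        4  Wolves      25
3     64        8   Lions      45
4     74       20  Eagles       6
5     47       14  Eagles       6
6     81        8  Wolves      25
7     10       17   Lions      45
take first 5 rows:
   games  assists    team  points
0     37        8  Wolves      25
1     41        4   Lions      45
2     47        4  Wolves      25
3     64        8   Lions      45
4     74       20  Eagles       6
filter rows where assists <= 8:
   games  assists    team  points
0     37        8  Wolves      25
1     41        4   Lions      45
2     47        4  Wolves      25
3     64        8   Lions      45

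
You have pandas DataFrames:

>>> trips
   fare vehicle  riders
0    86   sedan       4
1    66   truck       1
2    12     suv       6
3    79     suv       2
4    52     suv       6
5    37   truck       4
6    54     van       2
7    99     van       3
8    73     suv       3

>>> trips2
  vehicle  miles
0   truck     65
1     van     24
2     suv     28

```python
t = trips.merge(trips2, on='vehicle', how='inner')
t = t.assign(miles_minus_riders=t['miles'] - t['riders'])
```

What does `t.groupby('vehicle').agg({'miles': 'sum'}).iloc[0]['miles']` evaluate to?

merge on 'vehicle' (how='inner') → 8 rows:
   fare vehicle  riders  miles
0    66   truck       1     65
1    12     suv       6     28
2    79     suv       2     28
3    52     suv       6     28
4    37   truck       4     65
5    54     van       2     24
6    99     van       3     24
7    73     suv       3     28
add column miles_minus_riders = t['miles'] - t['riders']:
   fare vehicle  riders  miles  miles_minus_riders
0    66   truck       1     65                  64
1    12     suv       6     28                  22
2    79     suv       2     28                  26
3    52     suv       6     28                  22
4    37   truck       4     65                  61
5    54     van       2     24                  22
6    99     van       3     24                  21
7    73     suv       3     28                  25
group by vehicle, sum of miles:
         miles
vehicle       
suv        112
truck      130
van         48
Finally, value at position 0, column 'miles' = 112.

112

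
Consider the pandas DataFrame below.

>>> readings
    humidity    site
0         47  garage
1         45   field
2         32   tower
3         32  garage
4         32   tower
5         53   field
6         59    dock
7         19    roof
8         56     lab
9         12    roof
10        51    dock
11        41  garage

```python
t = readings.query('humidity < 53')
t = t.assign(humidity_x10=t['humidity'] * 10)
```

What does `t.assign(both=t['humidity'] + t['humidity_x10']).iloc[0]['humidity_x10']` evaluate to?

filter rows where humidity < 53:
    humidity    site
0         47  garage
1         45   field
2         32   tower
3         32  garage
4         32   tower
7         19    roof
9         12    roof
10        51    dock
11        41  garage
add column humidity_x10 = t['humidity'] * 10:
    humidity    site  humidity_x10
0         47  garage           470
1         45   field           450
2         32   tower           320
3         32  garage           320
4         32   tower           320
7         19    roof           190
9         12    roof           120
10        51    dock           510
11        41  garage           410
add column both = t['humidity'] + t['humidity_x10']:
    humidity    site  humidity_x10  both
0         47  garage           470   517
1         45   field           450   495
2         32   tower           320   352
3         32  garage           320   352
4         32   tower           320   352
7         19    roof           190   209
9         12    roof           120   132
10        51    dock           510   561
11        41  garage           410   451

470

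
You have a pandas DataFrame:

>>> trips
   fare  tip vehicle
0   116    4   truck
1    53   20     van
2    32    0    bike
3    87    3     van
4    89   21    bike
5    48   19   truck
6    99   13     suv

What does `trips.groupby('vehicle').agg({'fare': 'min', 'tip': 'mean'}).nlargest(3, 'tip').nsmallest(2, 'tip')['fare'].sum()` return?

group by vehicle: min(fare), mean(tip):
         fare   tip
vehicle            
bike       32  10.5
suv        99  13.0
truck      48  11.5
van        53  11.5
take 3 rows with largest tip:
         fare   tip
vehicle            
suv        99  13.0
truck      48  11.5
van        53  11.5
take 2 rows with smallest tip:
         fare   tip
vehicle            
truck      48  11.5
van        53  11.5
So sum() = 101.

101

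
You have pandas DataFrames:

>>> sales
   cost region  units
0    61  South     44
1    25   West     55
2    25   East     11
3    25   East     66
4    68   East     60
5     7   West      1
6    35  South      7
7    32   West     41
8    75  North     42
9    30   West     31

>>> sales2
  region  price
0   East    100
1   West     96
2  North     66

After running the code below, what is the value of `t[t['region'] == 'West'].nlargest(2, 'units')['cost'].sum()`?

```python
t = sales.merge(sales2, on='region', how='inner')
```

merge on 'region' (how='inner') → 8 rows:
   cost region  units  price
0    25   West     55     96
1    25   East     11    100
2    25   East     66    100
3    68   East     60    100
4     7   West      1     96
5    32   West     41     96
6    75  North     42     66
7    30   West     31     96
filter rows where region == 'West':
   cost region  units  price
0    25   West     55     96
4     7   West      1     96
5    32   West     41     96
7    30   West     31     96
take 2 rows with largest units:
   cost region  units  price
0    25   West     55     96
5    32   West     41     96

57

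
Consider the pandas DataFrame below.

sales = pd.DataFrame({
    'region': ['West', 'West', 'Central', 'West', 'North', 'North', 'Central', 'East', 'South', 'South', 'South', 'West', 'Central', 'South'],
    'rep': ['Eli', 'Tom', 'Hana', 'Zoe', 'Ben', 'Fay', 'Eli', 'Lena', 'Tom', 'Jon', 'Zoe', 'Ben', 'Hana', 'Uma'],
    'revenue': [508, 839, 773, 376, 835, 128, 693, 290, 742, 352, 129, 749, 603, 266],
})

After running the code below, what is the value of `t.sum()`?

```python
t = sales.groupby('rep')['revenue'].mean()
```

4159.5

group by rep, mean of revenue:
rep
Ben     792.0
Eli     600.5
Fay     128.0
Hana    688.0
Jon     352.0
Lena    290.0
Tom     790.5
Uma     266.0
Zoe     252.5
Name: revenue, dtype: float64
Hence 4159.5.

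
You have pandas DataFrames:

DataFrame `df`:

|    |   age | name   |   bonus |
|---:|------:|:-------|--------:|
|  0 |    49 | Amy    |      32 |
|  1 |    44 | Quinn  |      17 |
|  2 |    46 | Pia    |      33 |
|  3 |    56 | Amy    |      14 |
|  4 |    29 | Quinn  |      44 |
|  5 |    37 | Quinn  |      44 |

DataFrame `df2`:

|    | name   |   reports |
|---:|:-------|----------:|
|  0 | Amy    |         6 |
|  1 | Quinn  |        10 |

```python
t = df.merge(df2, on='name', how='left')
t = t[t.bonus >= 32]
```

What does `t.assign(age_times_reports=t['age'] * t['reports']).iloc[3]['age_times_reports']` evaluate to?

merge on 'name' (how='left') → 6 rows:
   age   name  bonus  reports
0   49    Amy     32      6.0
1   44  Quinn     17     10.0
2   46    Pia     33      NaN
3   56    Amy     14      6.0
4   29  Quinn     44     10.0
5   37  Quinn     44     10.0
filter rows where bonus >= 32:
   age   name  bonus  reports
0   49    Amy     32      6.0
2   46    Pia     33      NaN
4   29  Quinn     44     10.0
5   37  Quinn     44     10.0
add column age_times_reports = t['age'] * t['reports']:
   age   name  bonus  reports  age_times_reports
0   49    Amy     32      6.0              294.0
2   46    Pia     33      NaN                NaN
4   29  Quinn     44     10.0              290.0
5   37  Quinn     44     10.0              370.0
The value at position 3, column 'age_times_reports' is 370.0.

370.0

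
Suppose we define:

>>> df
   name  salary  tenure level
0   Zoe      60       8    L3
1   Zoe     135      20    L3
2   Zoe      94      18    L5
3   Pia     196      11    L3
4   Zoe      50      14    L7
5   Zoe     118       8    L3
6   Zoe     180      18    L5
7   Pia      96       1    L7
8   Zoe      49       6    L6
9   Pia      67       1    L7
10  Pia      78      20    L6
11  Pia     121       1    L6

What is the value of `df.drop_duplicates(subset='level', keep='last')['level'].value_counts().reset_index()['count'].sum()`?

drop duplicate level (keep=last):
   name  salary  tenure level
5   Zoe     118       8    L3
6   Zoe     180      18    L5
9   Pia      67       1    L7
11  Pia     121       1    L6
value_counts of level:
level
L3    1
L5    1
L7    1
L6    1
Name: count, dtype: int64
reset_index():
  level  count
0    L3      1
1    L5      1
2    L7      1
3    L6      1
Hence 4.

4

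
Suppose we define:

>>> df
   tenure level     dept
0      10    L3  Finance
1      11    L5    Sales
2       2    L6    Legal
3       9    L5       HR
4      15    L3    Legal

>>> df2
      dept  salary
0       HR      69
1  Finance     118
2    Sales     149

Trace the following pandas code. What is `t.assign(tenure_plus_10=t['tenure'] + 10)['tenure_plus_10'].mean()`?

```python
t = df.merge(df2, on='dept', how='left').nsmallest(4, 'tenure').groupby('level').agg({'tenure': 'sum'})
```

20.6666666667

merge on 'dept' (how='left') → 5 rows:
   tenure level     dept  salary
0      10    L3  Finance   118.0
1      11    L5    Sales   149.0
2       2    L6    Legal     NaN
3       9    L5       HR    69.0
4      15    L3    Legal     NaN
take 4 rows with smallest tenure:
   tenure level     dept  salary
2       2    L6    Legal     NaN
3       9    L5       HR    69.0
0      10    L3  Finance   118.0
1      11    L5    Sales   149.0
group by level, sum of tenure:
       tenure
level        
L3         10
L5         20
L6          2
add column tenure_plus_10 = t['tenure'] + 10:
       tenure  tenure_plus_10
level                        
L3         10              20
L5         20              30
L6          2              12
mean of column 'tenure_plus_10' → 20.6666666667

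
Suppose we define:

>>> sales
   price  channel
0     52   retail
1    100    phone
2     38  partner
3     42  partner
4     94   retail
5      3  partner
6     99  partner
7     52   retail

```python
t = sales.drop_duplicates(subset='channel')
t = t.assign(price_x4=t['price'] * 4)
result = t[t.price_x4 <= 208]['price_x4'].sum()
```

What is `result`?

drop duplicate channel (keep=first):
   price  channel
0     52   retail
1    100    phone
2     38  partner
add column price_x4 = t['price'] * 4:
   price  channel  price_x4
0     52   retail       208
1    100    phone       400
2     38  partner       152
filter rows where price_x4 <= 208:
   price  channel  price_x4
0     52   retail       208
2     38  partner       152

360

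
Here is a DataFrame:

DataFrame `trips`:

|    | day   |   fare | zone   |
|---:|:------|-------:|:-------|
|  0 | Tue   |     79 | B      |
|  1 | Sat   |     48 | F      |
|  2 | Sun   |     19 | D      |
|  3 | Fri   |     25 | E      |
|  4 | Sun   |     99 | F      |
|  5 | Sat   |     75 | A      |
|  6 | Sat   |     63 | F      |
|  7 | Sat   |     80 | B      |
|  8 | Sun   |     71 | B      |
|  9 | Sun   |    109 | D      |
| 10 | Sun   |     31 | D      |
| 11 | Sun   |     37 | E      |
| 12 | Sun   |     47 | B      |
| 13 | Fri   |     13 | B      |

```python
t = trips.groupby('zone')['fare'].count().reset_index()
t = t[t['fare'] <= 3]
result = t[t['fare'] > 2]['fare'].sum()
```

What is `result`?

group by zone, count of fare:
zone
A    1
B    5
D    3
E    2
F    3
Name: fare, dtype: int64
reset_index():
  zone  fare
0    A     1
1    B     5
2    D     3
3    E     2
4    F     3
filter rows where fare <= 3:
  zone  fare
0    A     1
2    D     3
3    E     2
4    F     3
filter rows where fare > 2:
  zone  fare
2    D     3
4    F     3
Then the sum of column 'fare': 6

6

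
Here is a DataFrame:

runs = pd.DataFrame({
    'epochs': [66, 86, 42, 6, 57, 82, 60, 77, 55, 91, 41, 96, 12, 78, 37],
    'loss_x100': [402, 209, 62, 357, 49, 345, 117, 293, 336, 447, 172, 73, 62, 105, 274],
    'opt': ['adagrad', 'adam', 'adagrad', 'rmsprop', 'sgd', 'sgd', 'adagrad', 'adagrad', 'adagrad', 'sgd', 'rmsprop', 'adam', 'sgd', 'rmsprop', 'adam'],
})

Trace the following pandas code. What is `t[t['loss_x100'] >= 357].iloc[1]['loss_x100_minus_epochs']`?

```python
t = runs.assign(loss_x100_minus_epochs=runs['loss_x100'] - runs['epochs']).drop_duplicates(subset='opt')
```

351

add column loss_x100_minus_epochs = runs['loss_x100'] - runs['epochs']:
    epochs  loss_x100      opt  loss_x100_minus_epochs
0       66        402  adagrad                     336
1       86        209     adam                     123
2       42         62  adagrad                      20
3        6        357  rmsprop                     351
4       57         49      sgd                      -8
5       82        345      sgd                     263
6       60        117  adagrad                      57
7       77        293  adagrad                     216
8       55        336  adagrad                     281
9       91        447      sgd                     356
10      41        172  rmsprop                     131
11      96         73     adam                     -23
12      12         62      sgd                      50
13      78        105  rmsprop                      27
14      37        274     adam                     237
drop duplicate opt (keep=first):
   epochs  loss_x100      opt  loss_x100_minus_epochs
0      66        402  adagrad                     336
1      86        209     adam                     123
3       6        357  rmsprop                     351
4      57         49      sgd                      -8
filter rows where loss_x100 >= 357:
   epochs  loss_x100      opt  loss_x100_minus_epochs
0      66        402  adagrad                     336
3       6        357  rmsprop                     351
The value at position 1, column 'loss_x100_minus_epochs' is 351.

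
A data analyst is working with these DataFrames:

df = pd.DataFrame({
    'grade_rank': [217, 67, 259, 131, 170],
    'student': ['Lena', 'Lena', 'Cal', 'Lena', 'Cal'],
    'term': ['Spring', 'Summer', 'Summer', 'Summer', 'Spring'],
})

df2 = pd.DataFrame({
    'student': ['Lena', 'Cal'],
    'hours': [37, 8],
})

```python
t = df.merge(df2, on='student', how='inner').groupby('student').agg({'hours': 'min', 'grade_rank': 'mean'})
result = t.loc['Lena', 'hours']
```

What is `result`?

merge on 'student' (how='inner') → 5 rows:
   grade_rank student    term  hours
0         217    Lena  Spring     37
1          67    Lena  Summer     37
2         259     Cal  Summer      8
3         131    Lena  Summer     37
4         170     Cal  Spring      8
group by student: min(hours), mean(grade_rank):
         hours  grade_rank
student                   
Cal          8  214.500000
Lena        37  138.333333
Finally, value at row 'Lena', column 'hours' = 37.

37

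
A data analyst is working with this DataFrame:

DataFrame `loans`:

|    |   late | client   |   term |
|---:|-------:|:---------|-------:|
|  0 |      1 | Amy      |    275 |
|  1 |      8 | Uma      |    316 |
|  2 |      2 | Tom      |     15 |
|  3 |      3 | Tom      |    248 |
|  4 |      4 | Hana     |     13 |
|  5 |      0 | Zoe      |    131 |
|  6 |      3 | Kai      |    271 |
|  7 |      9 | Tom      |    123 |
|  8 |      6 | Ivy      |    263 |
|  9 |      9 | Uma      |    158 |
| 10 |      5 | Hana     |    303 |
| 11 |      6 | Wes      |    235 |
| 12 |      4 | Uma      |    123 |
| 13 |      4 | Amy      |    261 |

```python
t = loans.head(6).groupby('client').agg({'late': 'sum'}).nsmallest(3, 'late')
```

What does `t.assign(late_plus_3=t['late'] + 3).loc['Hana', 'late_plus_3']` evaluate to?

7

take first 6 rows:
   late client  term
0     1    Amy   275
1     8    Uma   316
2     2    Tom    15
3     3    Tom   248
4     4   Hana    13
5     0    Zoe   131
group by client, sum of late:
        late
client      
Amy        1
Hana       4
Tom        5
Uma        8
Zoe        0
take 3 rows with smallest late:
        late
client      
Zoe        0
Amy        1
Hana       4
add column late_plus_3 = t['late'] + 3:
        late  late_plus_3
client                   
Zoe        0            3
Amy        1            4
Hana       4            7
Taking the value at row 'Hana', column 'late_plus_3' gives 7.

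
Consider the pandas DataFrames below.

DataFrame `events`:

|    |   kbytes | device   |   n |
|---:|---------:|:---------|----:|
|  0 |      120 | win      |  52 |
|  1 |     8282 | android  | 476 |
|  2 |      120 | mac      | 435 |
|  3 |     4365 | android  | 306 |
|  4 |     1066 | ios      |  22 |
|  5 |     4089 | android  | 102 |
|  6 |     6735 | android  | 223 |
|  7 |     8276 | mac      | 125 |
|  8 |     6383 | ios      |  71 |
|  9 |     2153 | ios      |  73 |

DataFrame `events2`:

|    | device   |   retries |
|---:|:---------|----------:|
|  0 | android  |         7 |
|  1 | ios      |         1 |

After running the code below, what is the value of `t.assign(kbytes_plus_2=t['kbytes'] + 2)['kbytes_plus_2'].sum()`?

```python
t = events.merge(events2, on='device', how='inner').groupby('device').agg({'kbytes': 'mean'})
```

merge on 'device' (how='inner') → 7 rows:
   kbytes   device    n  retries
0    8282  android  476        7
1    4365  android  306        7
2    1066      ios   22        1
3    4089  android  102        7
4    6735  android  223        7
5    6383      ios   71        1
6    2153      ios   73        1
group by device, mean of kbytes:
              kbytes
device              
android  5867.750000
ios      3200.666667
add column kbytes_plus_2 = t['kbytes'] + 2:
              kbytes  kbytes_plus_2
device                             
android  5867.750000    5869.750000
ios      3200.666667    3202.666667
So sum() = 9072.41666667.

9072.41666667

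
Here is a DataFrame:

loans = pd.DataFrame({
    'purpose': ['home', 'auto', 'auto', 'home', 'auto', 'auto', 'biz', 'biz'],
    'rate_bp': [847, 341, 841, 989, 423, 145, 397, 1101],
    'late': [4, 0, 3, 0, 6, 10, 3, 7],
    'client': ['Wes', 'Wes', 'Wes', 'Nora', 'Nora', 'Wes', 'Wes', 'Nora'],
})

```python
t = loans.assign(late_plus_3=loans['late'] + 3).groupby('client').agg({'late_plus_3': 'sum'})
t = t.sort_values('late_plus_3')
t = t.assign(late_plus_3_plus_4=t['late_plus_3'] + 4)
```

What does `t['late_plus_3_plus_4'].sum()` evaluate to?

add column late_plus_3 = loans['late'] + 3:
  purpose  rate_bp  late client  late_plus_3
0    home      847     4    Wes            7
1    auto      341     0    Wes            3
2    auto      841     3    Wes            6
3    home      989     0   Nora            3
4    auto      423     6   Nora            9
5    auto      145    10    Wes           13
6     biz      397     3    Wes            6
7     biz     1101     7   Nora           10
group by client, sum of late_plus_3:
        late_plus_3
client             
Nora             22
Wes              35
sort by late_plus_3:
        late_plus_3
client             
Nora             22
Wes              35
add column late_plus_3_plus_4 = t['late_plus_3'] + 4:
        late_plus_3  late_plus_3_plus_4
client                                 
Nora             22                  26
Wes              35                  39
Then the sum of column 'late_plus_3_plus_4': 65

65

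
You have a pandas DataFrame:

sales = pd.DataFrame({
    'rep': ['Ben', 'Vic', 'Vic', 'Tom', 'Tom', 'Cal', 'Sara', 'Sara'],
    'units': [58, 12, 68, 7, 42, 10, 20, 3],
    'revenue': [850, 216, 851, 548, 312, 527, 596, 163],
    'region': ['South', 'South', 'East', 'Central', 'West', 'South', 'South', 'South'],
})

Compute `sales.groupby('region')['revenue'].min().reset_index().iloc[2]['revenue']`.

group by region, min of revenue:
region
Central    548
East       851
South      163
West       312
Name: revenue, dtype: int64
reset_index():
    region  revenue
0  Central      548
1     East      851
2    South      163
3     West      312
Finally, value at position 2, column 'revenue' = 163.

163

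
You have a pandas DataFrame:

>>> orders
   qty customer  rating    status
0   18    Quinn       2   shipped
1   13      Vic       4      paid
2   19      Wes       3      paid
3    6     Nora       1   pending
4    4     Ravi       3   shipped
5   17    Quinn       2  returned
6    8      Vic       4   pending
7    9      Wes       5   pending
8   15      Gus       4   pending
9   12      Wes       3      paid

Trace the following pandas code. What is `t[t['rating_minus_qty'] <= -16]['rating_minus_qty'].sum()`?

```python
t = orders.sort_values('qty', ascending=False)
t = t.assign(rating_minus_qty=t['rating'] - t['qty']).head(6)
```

sort by qty descending:
   qty customer  rating    status
2   19      Wes       3      paid
0   18    Quinn       2   shipped
5   17    Quinn       2  returned
8   15      Gus       4   pending
1   13      Vic       4      paid
9   12      Wes       3      paid
7    9      Wes       5   pending
6    8      Vic       4   pending
3    6     Nora       1   pending
4    4     Ravi       3   shipped
add column rating_minus_qty = t['rating'] - t['qty']:
   qty customer  rating    status  rating_minus_qty
2   19      Wes       3      paid               -16
0   18    Quinn       2   shipped               -16
5   17    Quinn       2  returned               -15
8   15      Gus       4   pending               -11
1   13      Vic       4      paid                -9
9   12      Wes       3      paid                -9
7    9      Wes       5   pending                -4
6    8      Vic       4   pending                -4
3    6     Nora       1   pending                -5
4    4     Ravi       3   shipped                -1
take first 6 rows:
   qty customer  rating    status  rating_minus_qty
2   19      Wes       3      paid               -16
0   18    Quinn       2   shipped               -16
5   17    Quinn       2  returned               -15
8   15      Gus       4   pending               -11
1   13      Vic       4      paid                -9
9   12      Wes       3      paid                -9
filter rows where rating_minus_qty <= -16:
   qty customer  rating   status  rating_minus_qty
2   19      Wes       3     paid               -16
0   18    Quinn       2  shipped               -16
Taking the sum of column 'rating_minus_qty' gives -32.

-32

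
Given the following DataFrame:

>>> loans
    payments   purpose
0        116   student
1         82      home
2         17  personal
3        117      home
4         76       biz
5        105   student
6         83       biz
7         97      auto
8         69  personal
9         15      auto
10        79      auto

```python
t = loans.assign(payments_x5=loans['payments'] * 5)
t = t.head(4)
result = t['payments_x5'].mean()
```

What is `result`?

415.0

add column payments_x5 = loans['payments'] * 5:
    payments   purpose  payments_x5
0        116   student          580
1         82      home          410
2         17  personal           85
3        117      home          585
4         76       biz          380
5        105   student          525
6         83       biz          415
7         97      auto          485
8         69  personal          345
9         15      auto           75
10        79      auto          395
take first 4 rows:
   payments   purpose  payments_x5
0       116   student          580
1        82      home          410
2        17  personal           85
3       117      home          585
Then the mean of column 'payments_x5': 415.0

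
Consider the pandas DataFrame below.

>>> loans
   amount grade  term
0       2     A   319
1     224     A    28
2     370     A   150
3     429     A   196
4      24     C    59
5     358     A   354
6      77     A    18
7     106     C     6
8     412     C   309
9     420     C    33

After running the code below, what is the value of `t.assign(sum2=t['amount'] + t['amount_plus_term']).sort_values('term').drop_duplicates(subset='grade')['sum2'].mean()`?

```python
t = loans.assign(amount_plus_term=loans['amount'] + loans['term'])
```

add column amount_plus_term = loans['amount'] + loans['term']:
   amount grade  term  amount_plus_term
0       2     A   319               321
1     224     A    28               252
2     370     A   150               520
3     429     A   196               625
4      24     C    59                83
5     358     A   354               712
6      77     A    18                95
7     106     C     6               112
8     412     C   309               721
9     420     C    33               453
add column sum2 = t['amount'] + t['amount_plus_term']:
   amount grade  term  amount_plus_term  sum2
0       2     A   319               321   323
1     224     A    28               252   476
2     370     A   150               520   890
3     429     A   196               625  1054
4      24     C    59                83   107
5     358     A   354               712  1070
6      77     A    18                95   172
7     106     C     6               112   218
8     412     C   309               721  1133
9     420     C    33               453   873
sort by term:
   amount grade  term  amount_plus_term  sum2
7     106     C     6               112   218
6      77     A    18                95   172
1     224     A    28               252   476
9     420     C    33               453   873
4      24     C    59                83   107
2     370     A   150               520   890
3     429     A   196               625  1054
8     412     C   309               721  1133
0       2     A   319               321   323
5     358     A   354               712  1070
drop duplicate grade (keep=first):
   amount grade  term  amount_plus_term  sum2
7     106     C     6               112   218
6      77     A    18                95   172

195.0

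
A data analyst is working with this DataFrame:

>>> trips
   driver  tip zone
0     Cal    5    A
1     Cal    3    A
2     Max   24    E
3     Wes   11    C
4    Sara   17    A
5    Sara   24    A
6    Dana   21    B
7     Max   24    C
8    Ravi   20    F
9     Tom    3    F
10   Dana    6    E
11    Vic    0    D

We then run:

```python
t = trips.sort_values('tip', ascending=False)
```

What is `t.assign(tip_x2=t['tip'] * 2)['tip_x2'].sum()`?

316

sort by tip descending:
   driver  tip zone
2     Max   24    E
5    Sara   24    A
7     Max   24    C
6    Dana   21    B
8    Ravi   20    F
4    Sara   17    A
3     Wes   11    C
10   Dana    6    E
0     Cal    5    A
1     Cal    3    A
9     Tom    3    F
11    Vic    0    D
add column tip_x2 = t['tip'] * 2:
   driver  tip zone  tip_x2
2     Max   24    E      48
5    Sara   24    A      48
7     Max   24    C      48
6    Dana   21    B      42
8    Ravi   20    F      40
4    Sara   17    A      34
3     Wes   11    C      22
10   Dana    6    E      12
0     Cal    5    A      10
1     Cal    3    A       6
9     Tom    3    F       6
11    Vic    0    D       0
So sum() = 316.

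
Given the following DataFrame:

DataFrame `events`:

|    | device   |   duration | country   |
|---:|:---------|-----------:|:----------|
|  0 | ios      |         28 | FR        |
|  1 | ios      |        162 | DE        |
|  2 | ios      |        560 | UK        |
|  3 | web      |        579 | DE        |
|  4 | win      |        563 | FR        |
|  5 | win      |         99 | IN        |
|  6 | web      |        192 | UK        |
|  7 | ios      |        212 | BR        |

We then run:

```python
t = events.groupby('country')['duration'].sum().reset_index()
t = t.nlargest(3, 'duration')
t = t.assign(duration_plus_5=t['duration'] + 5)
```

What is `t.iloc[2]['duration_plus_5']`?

group by country, sum of duration:
country
BR    212
DE    741
FR    591
IN     99
UK    752
Name: duration, dtype: int64
reset_index():
  country  duration
0      BR       212
1      DE       741
2      FR       591
3      IN        99
4      UK       752
take 3 rows with largest duration:
  country  duration
4      UK       752
1      DE       741
2      FR       591
add column duration_plus_5 = t['duration'] + 5:
  country  duration  duration_plus_5
4      UK       752              757
1      DE       741              746
2      FR       591              596
Finally, value at position 2, column 'duration_plus_5' = 596.

596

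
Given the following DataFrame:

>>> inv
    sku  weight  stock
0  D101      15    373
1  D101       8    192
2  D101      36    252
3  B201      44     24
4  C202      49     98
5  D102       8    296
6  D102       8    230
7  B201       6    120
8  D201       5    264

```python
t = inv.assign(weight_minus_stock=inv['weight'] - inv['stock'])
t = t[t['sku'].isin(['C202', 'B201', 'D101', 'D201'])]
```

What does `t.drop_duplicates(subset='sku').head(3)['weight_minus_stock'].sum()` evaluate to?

add column weight_minus_stock = inv['weight'] - inv['stock']:
    sku  weight  stock  weight_minus_stock
0  D101      15    373                -358
1  D101       8    192                -184
2  D101      36    252                -216
3  B201      44     24                  20
4  C202      49     98                 -49
5  D102       8    296                -288
6  D102       8    230                -222
7  B201       6    120                -114
8  D201       5    264                -259
filter rows where sku in ['C202', 'B201', 'D101', 'D201']:
    sku  weight  stock  weight_minus_stock
0  D101      15    373                -358
1  D101       8    192                -184
2  D101      36    252                -216
3  B201      44     24                  20
4  C202      49     98                 -49
7  B201       6    120                -114
8  D201       5    264                -259
drop duplicate sku (keep=first):
    sku  weight  stock  weight_minus_stock
0  D101      15    373                -358
3  B201      44     24                  20
4  C202      49     98                 -49
8  D201       5    264                -259
take first 3 rows:
    sku  weight  stock  weight_minus_stock
0  D101      15    373                -358
3  B201      44     24                  20
4  C202      49     98                 -49
Reading off the sum of column 'weight_minus_stock', we get -387.

-387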